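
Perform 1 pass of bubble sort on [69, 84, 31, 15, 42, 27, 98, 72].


Initial: [69, 84, 31, 15, 42, 27, 98, 72]
Pass 1: [69, 31, 15, 42, 27, 84, 72, 98] (5 swaps)

After 1 pass: [69, 31, 15, 42, 27, 84, 72, 98]


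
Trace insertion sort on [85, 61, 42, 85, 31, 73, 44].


Initial: [85, 61, 42, 85, 31, 73, 44]
Insert 61: [61, 85, 42, 85, 31, 73, 44]
Insert 42: [42, 61, 85, 85, 31, 73, 44]
Insert 85: [42, 61, 85, 85, 31, 73, 44]
Insert 31: [31, 42, 61, 85, 85, 73, 44]
Insert 73: [31, 42, 61, 73, 85, 85, 44]
Insert 44: [31, 42, 44, 61, 73, 85, 85]

Sorted: [31, 42, 44, 61, 73, 85, 85]


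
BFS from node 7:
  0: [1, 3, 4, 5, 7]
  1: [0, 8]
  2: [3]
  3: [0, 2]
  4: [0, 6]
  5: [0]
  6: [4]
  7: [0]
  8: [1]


Visit 7, enqueue [0]
Visit 0, enqueue [1, 3, 4, 5]
Visit 1, enqueue [8]
Visit 3, enqueue [2]
Visit 4, enqueue [6]
Visit 5, enqueue []
Visit 8, enqueue []
Visit 2, enqueue []
Visit 6, enqueue []

BFS order: [7, 0, 1, 3, 4, 5, 8, 2, 6]


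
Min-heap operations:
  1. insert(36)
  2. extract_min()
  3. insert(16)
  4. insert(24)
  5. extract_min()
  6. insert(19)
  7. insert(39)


insert(36) -> [36]
extract_min()->36, []
insert(16) -> [16]
insert(24) -> [16, 24]
extract_min()->16, [24]
insert(19) -> [19, 24]
insert(39) -> [19, 24, 39]

Final heap: [19, 24, 39]


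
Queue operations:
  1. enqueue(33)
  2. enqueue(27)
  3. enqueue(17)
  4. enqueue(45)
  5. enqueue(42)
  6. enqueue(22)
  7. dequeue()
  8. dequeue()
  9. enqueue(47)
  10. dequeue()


enqueue(33) -> [33]
enqueue(27) -> [33, 27]
enqueue(17) -> [33, 27, 17]
enqueue(45) -> [33, 27, 17, 45]
enqueue(42) -> [33, 27, 17, 45, 42]
enqueue(22) -> [33, 27, 17, 45, 42, 22]
dequeue()->33, [27, 17, 45, 42, 22]
dequeue()->27, [17, 45, 42, 22]
enqueue(47) -> [17, 45, 42, 22, 47]
dequeue()->17, [45, 42, 22, 47]

Final queue: [45, 42, 22, 47]


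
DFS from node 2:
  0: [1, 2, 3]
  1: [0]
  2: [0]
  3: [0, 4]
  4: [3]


Visit 2, push [0]
Visit 0, push [3, 1]
Visit 1, push []
Visit 3, push [4]
Visit 4, push []

DFS order: [2, 0, 1, 3, 4]


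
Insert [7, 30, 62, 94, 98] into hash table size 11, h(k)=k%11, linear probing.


Insert 7: h=7 -> slot 7
Insert 30: h=8 -> slot 8
Insert 62: h=7, 2 probes -> slot 9
Insert 94: h=6 -> slot 6
Insert 98: h=10 -> slot 10

Table: [None, None, None, None, None, None, 94, 7, 30, 62, 98]


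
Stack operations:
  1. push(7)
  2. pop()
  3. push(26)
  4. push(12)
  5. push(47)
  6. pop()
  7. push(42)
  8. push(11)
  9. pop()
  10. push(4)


push(7) -> [7]
pop()->7, []
push(26) -> [26]
push(12) -> [26, 12]
push(47) -> [26, 12, 47]
pop()->47, [26, 12]
push(42) -> [26, 12, 42]
push(11) -> [26, 12, 42, 11]
pop()->11, [26, 12, 42]
push(4) -> [26, 12, 42, 4]

Final stack: [26, 12, 42, 4]


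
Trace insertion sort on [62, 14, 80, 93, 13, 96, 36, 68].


Initial: [62, 14, 80, 93, 13, 96, 36, 68]
Insert 14: [14, 62, 80, 93, 13, 96, 36, 68]
Insert 80: [14, 62, 80, 93, 13, 96, 36, 68]
Insert 93: [14, 62, 80, 93, 13, 96, 36, 68]
Insert 13: [13, 14, 62, 80, 93, 96, 36, 68]
Insert 96: [13, 14, 62, 80, 93, 96, 36, 68]
Insert 36: [13, 14, 36, 62, 80, 93, 96, 68]
Insert 68: [13, 14, 36, 62, 68, 80, 93, 96]

Sorted: [13, 14, 36, 62, 68, 80, 93, 96]


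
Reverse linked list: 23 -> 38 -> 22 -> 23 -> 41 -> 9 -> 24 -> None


Step 1: curr=23, set curr.next=prev(None) | reversed so far: 23
Step 2: curr=38, set curr.next=prev(23) | reversed so far: 38 -> 23
Step 3: curr=22, set curr.next=prev(38) | reversed so far: 22 -> 38 -> 23
Step 4: curr=23, set curr.next=prev(22) | reversed so far: 23 -> 22 -> 38 -> 23
Step 5: curr=41, set curr.next=prev(23) | reversed so far: 41 -> 23 -> 22 -> 38 -> 23
Step 6: curr=9, set curr.next=prev(41) | reversed so far: 9 -> 41 -> 23 -> 22 -> 38 -> 23
Step 7: curr=24, set curr.next=prev(9) | reversed so far: 24 -> 9 -> 41 -> 23 -> 22 -> 38 -> 23

24 -> 9 -> 41 -> 23 -> 22 -> 38 -> 23 -> None


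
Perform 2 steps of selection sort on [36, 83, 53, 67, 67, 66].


Initial: [36, 83, 53, 67, 67, 66]
Step 1: min=36 at 0
  Swap: [36, 83, 53, 67, 67, 66]
Step 2: min=53 at 2
  Swap: [36, 53, 83, 67, 67, 66]

After 2 steps: [36, 53, 83, 67, 67, 66]


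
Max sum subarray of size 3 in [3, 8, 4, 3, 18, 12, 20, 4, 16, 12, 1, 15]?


[0:3]: 15
[1:4]: 15
[2:5]: 25
[3:6]: 33
[4:7]: 50
[5:8]: 36
[6:9]: 40
[7:10]: 32
[8:11]: 29
[9:12]: 28

Max: 50 at [4:7]


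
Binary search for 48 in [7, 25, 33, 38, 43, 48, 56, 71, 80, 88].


Step 1: lo=0, hi=9, mid=4, val=43
Step 2: lo=5, hi=9, mid=7, val=71
Step 3: lo=5, hi=6, mid=5, val=48

Found at index 5


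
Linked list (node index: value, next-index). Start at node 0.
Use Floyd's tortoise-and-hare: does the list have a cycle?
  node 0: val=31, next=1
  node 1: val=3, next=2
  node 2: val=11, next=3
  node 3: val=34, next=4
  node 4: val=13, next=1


Floyd's tortoise (slow, +1) and hare (fast, +2):
  init: slow=0, fast=0
  step 1: slow=1, fast=2
  step 2: slow=2, fast=4
  step 3: slow=3, fast=2
  step 4: slow=4, fast=4
  slow == fast at node 4: cycle detected

Cycle: yes


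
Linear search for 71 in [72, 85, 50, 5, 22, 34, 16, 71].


i=0: 72!=71
i=1: 85!=71
i=2: 50!=71
i=3: 5!=71
i=4: 22!=71
i=5: 34!=71
i=6: 16!=71
i=7: 71==71 found!

Found at 7, 8 comps


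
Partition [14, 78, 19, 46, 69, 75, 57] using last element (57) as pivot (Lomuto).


Pivot: 57
  14 <= 57: advance i (no swap)
  19 <= 57: swap -> [14, 19, 78, 46, 69, 75, 57]
  46 <= 57: swap -> [14, 19, 46, 78, 69, 75, 57]
Place pivot at 3: [14, 19, 46, 57, 69, 75, 78]

Partitioned: [14, 19, 46, 57, 69, 75, 78]


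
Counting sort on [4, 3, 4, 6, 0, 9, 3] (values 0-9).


Input: [4, 3, 4, 6, 0, 9, 3]
Counts: [1, 0, 0, 2, 2, 0, 1, 0, 0, 1]

Sorted: [0, 3, 3, 4, 4, 6, 9]


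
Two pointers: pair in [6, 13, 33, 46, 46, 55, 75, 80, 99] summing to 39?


lo=0(6)+hi=8(99)=105
lo=0(6)+hi=7(80)=86
lo=0(6)+hi=6(75)=81
lo=0(6)+hi=5(55)=61
lo=0(6)+hi=4(46)=52
lo=0(6)+hi=3(46)=52
lo=0(6)+hi=2(33)=39

Yes: 6+33=39


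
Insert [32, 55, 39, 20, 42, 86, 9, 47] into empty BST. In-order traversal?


Insert 32: root
Insert 55: R from 32
Insert 39: R from 32 -> L from 55
Insert 20: L from 32
Insert 42: R from 32 -> L from 55 -> R from 39
Insert 86: R from 32 -> R from 55
Insert 9: L from 32 -> L from 20
Insert 47: R from 32 -> L from 55 -> R from 39 -> R from 42

In-order: [9, 20, 32, 39, 42, 47, 55, 86]


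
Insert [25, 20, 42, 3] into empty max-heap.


Insert 25: [25]
Insert 20: [25, 20]
Insert 42: [42, 20, 25]
Insert 3: [42, 20, 25, 3]

Final heap: [42, 20, 25, 3]


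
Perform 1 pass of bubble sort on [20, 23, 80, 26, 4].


Initial: [20, 23, 80, 26, 4]
Pass 1: [20, 23, 26, 4, 80] (2 swaps)

After 1 pass: [20, 23, 26, 4, 80]


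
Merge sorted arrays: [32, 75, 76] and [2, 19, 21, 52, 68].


Take 2 from B
Take 19 from B
Take 21 from B
Take 32 from A
Take 52 from B
Take 68 from B

Merged: [2, 19, 21, 32, 52, 68, 75, 76]


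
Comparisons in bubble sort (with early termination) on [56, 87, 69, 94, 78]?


Algorithm: bubble sort (with early termination)
Input: [56, 87, 69, 94, 78]
Sorted: [56, 69, 78, 87, 94]

9


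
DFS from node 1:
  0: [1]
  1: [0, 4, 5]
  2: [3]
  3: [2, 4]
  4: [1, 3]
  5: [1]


Visit 1, push [5, 4, 0]
Visit 0, push []
Visit 4, push [3]
Visit 3, push [2]
Visit 2, push []
Visit 5, push []

DFS order: [1, 0, 4, 3, 2, 5]


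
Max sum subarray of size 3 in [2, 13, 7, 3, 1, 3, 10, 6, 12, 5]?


[0:3]: 22
[1:4]: 23
[2:5]: 11
[3:6]: 7
[4:7]: 14
[5:8]: 19
[6:9]: 28
[7:10]: 23

Max: 28 at [6:9]


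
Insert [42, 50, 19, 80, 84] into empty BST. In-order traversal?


Insert 42: root
Insert 50: R from 42
Insert 19: L from 42
Insert 80: R from 42 -> R from 50
Insert 84: R from 42 -> R from 50 -> R from 80

In-order: [19, 42, 50, 80, 84]


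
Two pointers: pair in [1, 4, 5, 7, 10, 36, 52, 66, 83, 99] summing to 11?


lo=0(1)+hi=9(99)=100
lo=0(1)+hi=8(83)=84
lo=0(1)+hi=7(66)=67
lo=0(1)+hi=6(52)=53
lo=0(1)+hi=5(36)=37
lo=0(1)+hi=4(10)=11

Yes: 1+10=11


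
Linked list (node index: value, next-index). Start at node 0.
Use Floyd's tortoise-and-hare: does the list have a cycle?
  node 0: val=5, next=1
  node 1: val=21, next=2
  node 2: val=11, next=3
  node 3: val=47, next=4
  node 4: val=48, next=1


Floyd's tortoise (slow, +1) and hare (fast, +2):
  init: slow=0, fast=0
  step 1: slow=1, fast=2
  step 2: slow=2, fast=4
  step 3: slow=3, fast=2
  step 4: slow=4, fast=4
  slow == fast at node 4: cycle detected

Cycle: yes


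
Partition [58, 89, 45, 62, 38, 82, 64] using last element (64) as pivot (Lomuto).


Pivot: 64
  58 <= 64: advance i (no swap)
  45 <= 64: swap -> [58, 45, 89, 62, 38, 82, 64]
  62 <= 64: swap -> [58, 45, 62, 89, 38, 82, 64]
  38 <= 64: swap -> [58, 45, 62, 38, 89, 82, 64]
Place pivot at 4: [58, 45, 62, 38, 64, 82, 89]

Partitioned: [58, 45, 62, 38, 64, 82, 89]


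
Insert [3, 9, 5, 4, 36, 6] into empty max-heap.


Insert 3: [3]
Insert 9: [9, 3]
Insert 5: [9, 3, 5]
Insert 4: [9, 4, 5, 3]
Insert 36: [36, 9, 5, 3, 4]
Insert 6: [36, 9, 6, 3, 4, 5]

Final heap: [36, 9, 6, 3, 4, 5]


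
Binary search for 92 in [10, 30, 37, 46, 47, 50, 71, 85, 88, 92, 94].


Step 1: lo=0, hi=10, mid=5, val=50
Step 2: lo=6, hi=10, mid=8, val=88
Step 3: lo=9, hi=10, mid=9, val=92

Found at index 9


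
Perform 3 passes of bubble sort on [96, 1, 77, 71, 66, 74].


Initial: [96, 1, 77, 71, 66, 74]
Pass 1: [1, 77, 71, 66, 74, 96] (5 swaps)
Pass 2: [1, 71, 66, 74, 77, 96] (3 swaps)
Pass 3: [1, 66, 71, 74, 77, 96] (1 swaps)

After 3 passes: [1, 66, 71, 74, 77, 96]


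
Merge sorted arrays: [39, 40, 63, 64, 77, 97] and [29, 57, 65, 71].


Take 29 from B
Take 39 from A
Take 40 from A
Take 57 from B
Take 63 from A
Take 64 from A
Take 65 from B
Take 71 from B

Merged: [29, 39, 40, 57, 63, 64, 65, 71, 77, 97]


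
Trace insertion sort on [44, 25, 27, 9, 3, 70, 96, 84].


Initial: [44, 25, 27, 9, 3, 70, 96, 84]
Insert 25: [25, 44, 27, 9, 3, 70, 96, 84]
Insert 27: [25, 27, 44, 9, 3, 70, 96, 84]
Insert 9: [9, 25, 27, 44, 3, 70, 96, 84]
Insert 3: [3, 9, 25, 27, 44, 70, 96, 84]
Insert 70: [3, 9, 25, 27, 44, 70, 96, 84]
Insert 96: [3, 9, 25, 27, 44, 70, 96, 84]
Insert 84: [3, 9, 25, 27, 44, 70, 84, 96]

Sorted: [3, 9, 25, 27, 44, 70, 84, 96]


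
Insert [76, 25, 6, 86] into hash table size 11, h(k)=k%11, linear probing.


Insert 76: h=10 -> slot 10
Insert 25: h=3 -> slot 3
Insert 6: h=6 -> slot 6
Insert 86: h=9 -> slot 9

Table: [None, None, None, 25, None, None, 6, None, None, 86, 76]


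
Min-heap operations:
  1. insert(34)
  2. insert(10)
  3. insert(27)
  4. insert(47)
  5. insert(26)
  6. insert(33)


insert(34) -> [34]
insert(10) -> [10, 34]
insert(27) -> [10, 34, 27]
insert(47) -> [10, 34, 27, 47]
insert(26) -> [10, 26, 27, 47, 34]
insert(33) -> [10, 26, 27, 47, 34, 33]

Final heap: [10, 26, 27, 47, 34, 33]


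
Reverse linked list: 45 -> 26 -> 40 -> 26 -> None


Step 1: curr=45, set curr.next=prev(None) | reversed so far: 45
Step 2: curr=26, set curr.next=prev(45) | reversed so far: 26 -> 45
Step 3: curr=40, set curr.next=prev(26) | reversed so far: 40 -> 26 -> 45
Step 4: curr=26, set curr.next=prev(40) | reversed so far: 26 -> 40 -> 26 -> 45

26 -> 40 -> 26 -> 45 -> None


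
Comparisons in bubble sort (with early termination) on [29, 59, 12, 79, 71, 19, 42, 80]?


Algorithm: bubble sort (with early termination)
Input: [29, 59, 12, 79, 71, 19, 42, 80]
Sorted: [12, 19, 29, 42, 59, 71, 79, 80]

25


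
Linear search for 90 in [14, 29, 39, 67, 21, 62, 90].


i=0: 14!=90
i=1: 29!=90
i=2: 39!=90
i=3: 67!=90
i=4: 21!=90
i=5: 62!=90
i=6: 90==90 found!

Found at 6, 7 comps


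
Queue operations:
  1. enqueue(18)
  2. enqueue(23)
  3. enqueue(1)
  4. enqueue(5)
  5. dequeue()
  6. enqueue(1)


enqueue(18) -> [18]
enqueue(23) -> [18, 23]
enqueue(1) -> [18, 23, 1]
enqueue(5) -> [18, 23, 1, 5]
dequeue()->18, [23, 1, 5]
enqueue(1) -> [23, 1, 5, 1]

Final queue: [23, 1, 5, 1]


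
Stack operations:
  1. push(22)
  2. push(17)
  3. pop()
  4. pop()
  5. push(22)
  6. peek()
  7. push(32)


push(22) -> [22]
push(17) -> [22, 17]
pop()->17, [22]
pop()->22, []
push(22) -> [22]
peek()->22
push(32) -> [22, 32]

Final stack: [22, 32]


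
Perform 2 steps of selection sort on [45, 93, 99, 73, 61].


Initial: [45, 93, 99, 73, 61]
Step 1: min=45 at 0
  Swap: [45, 93, 99, 73, 61]
Step 2: min=61 at 4
  Swap: [45, 61, 99, 73, 93]

After 2 steps: [45, 61, 99, 73, 93]


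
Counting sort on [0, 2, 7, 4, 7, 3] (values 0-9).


Input: [0, 2, 7, 4, 7, 3]
Counts: [1, 0, 1, 1, 1, 0, 0, 2, 0, 0]

Sorted: [0, 2, 3, 4, 7, 7]


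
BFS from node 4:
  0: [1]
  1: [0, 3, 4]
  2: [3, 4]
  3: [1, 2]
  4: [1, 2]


Visit 4, enqueue [1, 2]
Visit 1, enqueue [0, 3]
Visit 2, enqueue []
Visit 0, enqueue []
Visit 3, enqueue []

BFS order: [4, 1, 2, 0, 3]


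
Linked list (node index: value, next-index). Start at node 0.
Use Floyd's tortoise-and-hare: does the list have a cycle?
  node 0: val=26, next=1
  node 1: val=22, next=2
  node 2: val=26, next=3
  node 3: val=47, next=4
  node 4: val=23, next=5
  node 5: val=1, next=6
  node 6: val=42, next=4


Floyd's tortoise (slow, +1) and hare (fast, +2):
  init: slow=0, fast=0
  step 1: slow=1, fast=2
  step 2: slow=2, fast=4
  step 3: slow=3, fast=6
  step 4: slow=4, fast=5
  step 5: slow=5, fast=4
  step 6: slow=6, fast=6
  slow == fast at node 6: cycle detected

Cycle: yes


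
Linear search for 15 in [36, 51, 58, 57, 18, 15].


i=0: 36!=15
i=1: 51!=15
i=2: 58!=15
i=3: 57!=15
i=4: 18!=15
i=5: 15==15 found!

Found at 5, 6 comps


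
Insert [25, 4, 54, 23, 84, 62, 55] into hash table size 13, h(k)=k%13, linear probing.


Insert 25: h=12 -> slot 12
Insert 4: h=4 -> slot 4
Insert 54: h=2 -> slot 2
Insert 23: h=10 -> slot 10
Insert 84: h=6 -> slot 6
Insert 62: h=10, 1 probes -> slot 11
Insert 55: h=3 -> slot 3

Table: [None, None, 54, 55, 4, None, 84, None, None, None, 23, 62, 25]


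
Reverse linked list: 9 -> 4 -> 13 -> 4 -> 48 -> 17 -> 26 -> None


Step 1: curr=9, set curr.next=prev(None) | reversed so far: 9
Step 2: curr=4, set curr.next=prev(9) | reversed so far: 4 -> 9
Step 3: curr=13, set curr.next=prev(4) | reversed so far: 13 -> 4 -> 9
Step 4: curr=4, set curr.next=prev(13) | reversed so far: 4 -> 13 -> 4 -> 9
Step 5: curr=48, set curr.next=prev(4) | reversed so far: 48 -> 4 -> 13 -> 4 -> 9
Step 6: curr=17, set curr.next=prev(48) | reversed so far: 17 -> 48 -> 4 -> 13 -> 4 -> 9
Step 7: curr=26, set curr.next=prev(17) | reversed so far: 26 -> 17 -> 48 -> 4 -> 13 -> 4 -> 9

26 -> 17 -> 48 -> 4 -> 13 -> 4 -> 9 -> None


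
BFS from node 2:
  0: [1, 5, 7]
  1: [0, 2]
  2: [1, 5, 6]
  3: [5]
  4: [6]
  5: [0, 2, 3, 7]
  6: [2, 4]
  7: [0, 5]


Visit 2, enqueue [1, 5, 6]
Visit 1, enqueue [0]
Visit 5, enqueue [3, 7]
Visit 6, enqueue [4]
Visit 0, enqueue []
Visit 3, enqueue []
Visit 7, enqueue []
Visit 4, enqueue []

BFS order: [2, 1, 5, 6, 0, 3, 7, 4]


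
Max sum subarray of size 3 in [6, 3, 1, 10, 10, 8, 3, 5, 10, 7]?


[0:3]: 10
[1:4]: 14
[2:5]: 21
[3:6]: 28
[4:7]: 21
[5:8]: 16
[6:9]: 18
[7:10]: 22

Max: 28 at [3:6]


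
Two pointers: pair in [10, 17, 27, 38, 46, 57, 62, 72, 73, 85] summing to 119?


lo=0(10)+hi=9(85)=95
lo=1(17)+hi=9(85)=102
lo=2(27)+hi=9(85)=112
lo=3(38)+hi=9(85)=123
lo=3(38)+hi=8(73)=111
lo=4(46)+hi=8(73)=119

Yes: 46+73=119


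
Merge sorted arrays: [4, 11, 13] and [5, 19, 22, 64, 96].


Take 4 from A
Take 5 from B
Take 11 from A
Take 13 from A

Merged: [4, 5, 11, 13, 19, 22, 64, 96]


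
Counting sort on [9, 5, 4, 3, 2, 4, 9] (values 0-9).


Input: [9, 5, 4, 3, 2, 4, 9]
Counts: [0, 0, 1, 1, 2, 1, 0, 0, 0, 2]

Sorted: [2, 3, 4, 4, 5, 9, 9]


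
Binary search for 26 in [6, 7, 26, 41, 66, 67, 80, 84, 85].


Step 1: lo=0, hi=8, mid=4, val=66
Step 2: lo=0, hi=3, mid=1, val=7
Step 3: lo=2, hi=3, mid=2, val=26

Found at index 2


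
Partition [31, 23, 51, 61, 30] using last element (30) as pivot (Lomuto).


Pivot: 30
  23 <= 30: swap -> [23, 31, 51, 61, 30]
Place pivot at 1: [23, 30, 51, 61, 31]

Partitioned: [23, 30, 51, 61, 31]


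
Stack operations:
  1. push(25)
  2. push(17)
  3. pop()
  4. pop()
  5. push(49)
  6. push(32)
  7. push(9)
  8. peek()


push(25) -> [25]
push(17) -> [25, 17]
pop()->17, [25]
pop()->25, []
push(49) -> [49]
push(32) -> [49, 32]
push(9) -> [49, 32, 9]
peek()->9

Final stack: [49, 32, 9]


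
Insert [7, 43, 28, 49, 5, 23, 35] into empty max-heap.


Insert 7: [7]
Insert 43: [43, 7]
Insert 28: [43, 7, 28]
Insert 49: [49, 43, 28, 7]
Insert 5: [49, 43, 28, 7, 5]
Insert 23: [49, 43, 28, 7, 5, 23]
Insert 35: [49, 43, 35, 7, 5, 23, 28]

Final heap: [49, 43, 35, 7, 5, 23, 28]


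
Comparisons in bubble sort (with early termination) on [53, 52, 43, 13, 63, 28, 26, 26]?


Algorithm: bubble sort (with early termination)
Input: [53, 52, 43, 13, 63, 28, 26, 26]
Sorted: [13, 26, 26, 28, 43, 52, 53, 63]

27


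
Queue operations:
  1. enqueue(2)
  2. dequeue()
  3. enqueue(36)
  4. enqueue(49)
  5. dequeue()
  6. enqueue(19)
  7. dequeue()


enqueue(2) -> [2]
dequeue()->2, []
enqueue(36) -> [36]
enqueue(49) -> [36, 49]
dequeue()->36, [49]
enqueue(19) -> [49, 19]
dequeue()->49, [19]

Final queue: [19]


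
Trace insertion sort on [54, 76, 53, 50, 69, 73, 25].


Initial: [54, 76, 53, 50, 69, 73, 25]
Insert 76: [54, 76, 53, 50, 69, 73, 25]
Insert 53: [53, 54, 76, 50, 69, 73, 25]
Insert 50: [50, 53, 54, 76, 69, 73, 25]
Insert 69: [50, 53, 54, 69, 76, 73, 25]
Insert 73: [50, 53, 54, 69, 73, 76, 25]
Insert 25: [25, 50, 53, 54, 69, 73, 76]

Sorted: [25, 50, 53, 54, 69, 73, 76]


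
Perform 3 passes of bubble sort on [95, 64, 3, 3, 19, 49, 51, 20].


Initial: [95, 64, 3, 3, 19, 49, 51, 20]
Pass 1: [64, 3, 3, 19, 49, 51, 20, 95] (7 swaps)
Pass 2: [3, 3, 19, 49, 51, 20, 64, 95] (6 swaps)
Pass 3: [3, 3, 19, 49, 20, 51, 64, 95] (1 swaps)

After 3 passes: [3, 3, 19, 49, 20, 51, 64, 95]


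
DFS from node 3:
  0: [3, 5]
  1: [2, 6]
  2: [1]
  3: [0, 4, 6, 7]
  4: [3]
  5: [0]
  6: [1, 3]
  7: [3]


Visit 3, push [7, 6, 4, 0]
Visit 0, push [5]
Visit 5, push []
Visit 4, push []
Visit 6, push [1]
Visit 1, push [2]
Visit 2, push []
Visit 7, push []

DFS order: [3, 0, 5, 4, 6, 1, 2, 7]


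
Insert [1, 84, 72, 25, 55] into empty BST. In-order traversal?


Insert 1: root
Insert 84: R from 1
Insert 72: R from 1 -> L from 84
Insert 25: R from 1 -> L from 84 -> L from 72
Insert 55: R from 1 -> L from 84 -> L from 72 -> R from 25

In-order: [1, 25, 55, 72, 84]


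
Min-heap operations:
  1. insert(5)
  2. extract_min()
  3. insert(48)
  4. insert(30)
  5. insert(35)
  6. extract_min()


insert(5) -> [5]
extract_min()->5, []
insert(48) -> [48]
insert(30) -> [30, 48]
insert(35) -> [30, 48, 35]
extract_min()->30, [35, 48]

Final heap: [35, 48]


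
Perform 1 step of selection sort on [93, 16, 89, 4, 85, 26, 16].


Initial: [93, 16, 89, 4, 85, 26, 16]
Step 1: min=4 at 3
  Swap: [4, 16, 89, 93, 85, 26, 16]

After 1 step: [4, 16, 89, 93, 85, 26, 16]


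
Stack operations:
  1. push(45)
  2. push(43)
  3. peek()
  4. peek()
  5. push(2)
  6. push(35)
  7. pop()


push(45) -> [45]
push(43) -> [45, 43]
peek()->43
peek()->43
push(2) -> [45, 43, 2]
push(35) -> [45, 43, 2, 35]
pop()->35, [45, 43, 2]

Final stack: [45, 43, 2]


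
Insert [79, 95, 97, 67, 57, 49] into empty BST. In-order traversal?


Insert 79: root
Insert 95: R from 79
Insert 97: R from 79 -> R from 95
Insert 67: L from 79
Insert 57: L from 79 -> L from 67
Insert 49: L from 79 -> L from 67 -> L from 57

In-order: [49, 57, 67, 79, 95, 97]


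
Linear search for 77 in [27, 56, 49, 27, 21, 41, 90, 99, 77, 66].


i=0: 27!=77
i=1: 56!=77
i=2: 49!=77
i=3: 27!=77
i=4: 21!=77
i=5: 41!=77
i=6: 90!=77
i=7: 99!=77
i=8: 77==77 found!

Found at 8, 9 comps


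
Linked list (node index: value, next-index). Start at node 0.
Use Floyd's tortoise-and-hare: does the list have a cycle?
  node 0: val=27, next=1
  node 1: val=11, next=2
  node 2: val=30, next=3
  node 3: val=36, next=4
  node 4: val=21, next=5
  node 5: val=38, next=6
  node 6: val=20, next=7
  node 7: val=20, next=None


Floyd's tortoise (slow, +1) and hare (fast, +2):
  init: slow=0, fast=0
  step 1: slow=1, fast=2
  step 2: slow=2, fast=4
  step 3: slow=3, fast=6
  step 4: fast 6->7->None, no cycle

Cycle: no


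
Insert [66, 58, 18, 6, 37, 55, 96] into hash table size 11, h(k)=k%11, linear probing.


Insert 66: h=0 -> slot 0
Insert 58: h=3 -> slot 3
Insert 18: h=7 -> slot 7
Insert 6: h=6 -> slot 6
Insert 37: h=4 -> slot 4
Insert 55: h=0, 1 probes -> slot 1
Insert 96: h=8 -> slot 8

Table: [66, 55, None, 58, 37, None, 6, 18, 96, None, None]


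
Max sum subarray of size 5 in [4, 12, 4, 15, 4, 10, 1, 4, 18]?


[0:5]: 39
[1:6]: 45
[2:7]: 34
[3:8]: 34
[4:9]: 37

Max: 45 at [1:6]


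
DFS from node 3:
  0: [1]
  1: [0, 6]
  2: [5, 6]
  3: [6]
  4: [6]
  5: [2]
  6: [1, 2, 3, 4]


Visit 3, push [6]
Visit 6, push [4, 2, 1]
Visit 1, push [0]
Visit 0, push []
Visit 2, push [5]
Visit 5, push []
Visit 4, push []

DFS order: [3, 6, 1, 0, 2, 5, 4]


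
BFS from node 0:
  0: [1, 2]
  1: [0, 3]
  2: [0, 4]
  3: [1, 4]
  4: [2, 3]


Visit 0, enqueue [1, 2]
Visit 1, enqueue [3]
Visit 2, enqueue [4]
Visit 3, enqueue []
Visit 4, enqueue []

BFS order: [0, 1, 2, 3, 4]


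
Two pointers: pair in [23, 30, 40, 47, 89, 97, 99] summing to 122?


lo=0(23)+hi=6(99)=122

Yes: 23+99=122


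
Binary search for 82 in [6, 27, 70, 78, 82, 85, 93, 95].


Step 1: lo=0, hi=7, mid=3, val=78
Step 2: lo=4, hi=7, mid=5, val=85
Step 3: lo=4, hi=4, mid=4, val=82

Found at index 4


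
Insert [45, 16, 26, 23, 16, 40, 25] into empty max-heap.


Insert 45: [45]
Insert 16: [45, 16]
Insert 26: [45, 16, 26]
Insert 23: [45, 23, 26, 16]
Insert 16: [45, 23, 26, 16, 16]
Insert 40: [45, 23, 40, 16, 16, 26]
Insert 25: [45, 23, 40, 16, 16, 26, 25]

Final heap: [45, 23, 40, 16, 16, 26, 25]


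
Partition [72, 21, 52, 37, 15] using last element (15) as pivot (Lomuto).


Pivot: 15
Place pivot at 0: [15, 21, 52, 37, 72]

Partitioned: [15, 21, 52, 37, 72]


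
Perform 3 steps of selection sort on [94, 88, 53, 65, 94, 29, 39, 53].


Initial: [94, 88, 53, 65, 94, 29, 39, 53]
Step 1: min=29 at 5
  Swap: [29, 88, 53, 65, 94, 94, 39, 53]
Step 2: min=39 at 6
  Swap: [29, 39, 53, 65, 94, 94, 88, 53]
Step 3: min=53 at 2
  Swap: [29, 39, 53, 65, 94, 94, 88, 53]

After 3 steps: [29, 39, 53, 65, 94, 94, 88, 53]


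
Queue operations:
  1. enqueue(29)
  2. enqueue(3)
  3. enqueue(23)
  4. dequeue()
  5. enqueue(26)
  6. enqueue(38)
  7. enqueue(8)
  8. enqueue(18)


enqueue(29) -> [29]
enqueue(3) -> [29, 3]
enqueue(23) -> [29, 3, 23]
dequeue()->29, [3, 23]
enqueue(26) -> [3, 23, 26]
enqueue(38) -> [3, 23, 26, 38]
enqueue(8) -> [3, 23, 26, 38, 8]
enqueue(18) -> [3, 23, 26, 38, 8, 18]

Final queue: [3, 23, 26, 38, 8, 18]


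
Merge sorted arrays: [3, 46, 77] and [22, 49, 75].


Take 3 from A
Take 22 from B
Take 46 from A
Take 49 from B
Take 75 from B

Merged: [3, 22, 46, 49, 75, 77]


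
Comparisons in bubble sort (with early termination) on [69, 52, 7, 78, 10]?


Algorithm: bubble sort (with early termination)
Input: [69, 52, 7, 78, 10]
Sorted: [7, 10, 52, 69, 78]

10


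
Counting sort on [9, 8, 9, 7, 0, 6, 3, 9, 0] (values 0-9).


Input: [9, 8, 9, 7, 0, 6, 3, 9, 0]
Counts: [2, 0, 0, 1, 0, 0, 1, 1, 1, 3]

Sorted: [0, 0, 3, 6, 7, 8, 9, 9, 9]


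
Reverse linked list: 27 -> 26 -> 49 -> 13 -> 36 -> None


Step 1: curr=27, set curr.next=prev(None) | reversed so far: 27
Step 2: curr=26, set curr.next=prev(27) | reversed so far: 26 -> 27
Step 3: curr=49, set curr.next=prev(26) | reversed so far: 49 -> 26 -> 27
Step 4: curr=13, set curr.next=prev(49) | reversed so far: 13 -> 49 -> 26 -> 27
Step 5: curr=36, set curr.next=prev(13) | reversed so far: 36 -> 13 -> 49 -> 26 -> 27

36 -> 13 -> 49 -> 26 -> 27 -> None


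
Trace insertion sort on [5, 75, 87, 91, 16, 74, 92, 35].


Initial: [5, 75, 87, 91, 16, 74, 92, 35]
Insert 75: [5, 75, 87, 91, 16, 74, 92, 35]
Insert 87: [5, 75, 87, 91, 16, 74, 92, 35]
Insert 91: [5, 75, 87, 91, 16, 74, 92, 35]
Insert 16: [5, 16, 75, 87, 91, 74, 92, 35]
Insert 74: [5, 16, 74, 75, 87, 91, 92, 35]
Insert 92: [5, 16, 74, 75, 87, 91, 92, 35]
Insert 35: [5, 16, 35, 74, 75, 87, 91, 92]

Sorted: [5, 16, 35, 74, 75, 87, 91, 92]


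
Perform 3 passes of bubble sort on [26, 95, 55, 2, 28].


Initial: [26, 95, 55, 2, 28]
Pass 1: [26, 55, 2, 28, 95] (3 swaps)
Pass 2: [26, 2, 28, 55, 95] (2 swaps)
Pass 3: [2, 26, 28, 55, 95] (1 swaps)

After 3 passes: [2, 26, 28, 55, 95]


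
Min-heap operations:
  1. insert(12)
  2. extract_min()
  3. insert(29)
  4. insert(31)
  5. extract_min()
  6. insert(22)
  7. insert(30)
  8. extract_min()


insert(12) -> [12]
extract_min()->12, []
insert(29) -> [29]
insert(31) -> [29, 31]
extract_min()->29, [31]
insert(22) -> [22, 31]
insert(30) -> [22, 31, 30]
extract_min()->22, [30, 31]

Final heap: [30, 31]


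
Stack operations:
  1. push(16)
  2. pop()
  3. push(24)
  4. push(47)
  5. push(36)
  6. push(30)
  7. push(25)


push(16) -> [16]
pop()->16, []
push(24) -> [24]
push(47) -> [24, 47]
push(36) -> [24, 47, 36]
push(30) -> [24, 47, 36, 30]
push(25) -> [24, 47, 36, 30, 25]

Final stack: [24, 47, 36, 30, 25]


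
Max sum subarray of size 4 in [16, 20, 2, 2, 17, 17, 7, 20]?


[0:4]: 40
[1:5]: 41
[2:6]: 38
[3:7]: 43
[4:8]: 61

Max: 61 at [4:8]


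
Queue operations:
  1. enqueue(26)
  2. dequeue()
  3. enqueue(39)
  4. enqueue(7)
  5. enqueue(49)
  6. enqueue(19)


enqueue(26) -> [26]
dequeue()->26, []
enqueue(39) -> [39]
enqueue(7) -> [39, 7]
enqueue(49) -> [39, 7, 49]
enqueue(19) -> [39, 7, 49, 19]

Final queue: [39, 7, 49, 19]


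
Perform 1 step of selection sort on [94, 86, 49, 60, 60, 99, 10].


Initial: [94, 86, 49, 60, 60, 99, 10]
Step 1: min=10 at 6
  Swap: [10, 86, 49, 60, 60, 99, 94]

After 1 step: [10, 86, 49, 60, 60, 99, 94]


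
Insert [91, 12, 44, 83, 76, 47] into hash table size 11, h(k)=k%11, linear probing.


Insert 91: h=3 -> slot 3
Insert 12: h=1 -> slot 1
Insert 44: h=0 -> slot 0
Insert 83: h=6 -> slot 6
Insert 76: h=10 -> slot 10
Insert 47: h=3, 1 probes -> slot 4

Table: [44, 12, None, 91, 47, None, 83, None, None, None, 76]


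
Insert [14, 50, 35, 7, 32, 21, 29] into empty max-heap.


Insert 14: [14]
Insert 50: [50, 14]
Insert 35: [50, 14, 35]
Insert 7: [50, 14, 35, 7]
Insert 32: [50, 32, 35, 7, 14]
Insert 21: [50, 32, 35, 7, 14, 21]
Insert 29: [50, 32, 35, 7, 14, 21, 29]

Final heap: [50, 32, 35, 7, 14, 21, 29]


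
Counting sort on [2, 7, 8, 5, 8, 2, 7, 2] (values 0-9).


Input: [2, 7, 8, 5, 8, 2, 7, 2]
Counts: [0, 0, 3, 0, 0, 1, 0, 2, 2, 0]

Sorted: [2, 2, 2, 5, 7, 7, 8, 8]


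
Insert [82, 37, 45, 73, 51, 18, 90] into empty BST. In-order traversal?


Insert 82: root
Insert 37: L from 82
Insert 45: L from 82 -> R from 37
Insert 73: L from 82 -> R from 37 -> R from 45
Insert 51: L from 82 -> R from 37 -> R from 45 -> L from 73
Insert 18: L from 82 -> L from 37
Insert 90: R from 82

In-order: [18, 37, 45, 51, 73, 82, 90]


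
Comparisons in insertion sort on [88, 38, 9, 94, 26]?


Algorithm: insertion sort
Input: [88, 38, 9, 94, 26]
Sorted: [9, 26, 38, 88, 94]

8


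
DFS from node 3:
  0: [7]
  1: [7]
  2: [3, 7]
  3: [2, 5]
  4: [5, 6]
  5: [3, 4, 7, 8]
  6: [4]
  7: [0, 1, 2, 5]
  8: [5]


Visit 3, push [5, 2]
Visit 2, push [7]
Visit 7, push [5, 1, 0]
Visit 0, push []
Visit 1, push []
Visit 5, push [8, 4]
Visit 4, push [6]
Visit 6, push []
Visit 8, push []

DFS order: [3, 2, 7, 0, 1, 5, 4, 6, 8]


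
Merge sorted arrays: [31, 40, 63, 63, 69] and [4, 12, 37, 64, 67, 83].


Take 4 from B
Take 12 from B
Take 31 from A
Take 37 from B
Take 40 from A
Take 63 from A
Take 63 from A
Take 64 from B
Take 67 from B
Take 69 from A

Merged: [4, 12, 31, 37, 40, 63, 63, 64, 67, 69, 83]


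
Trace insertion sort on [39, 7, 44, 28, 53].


Initial: [39, 7, 44, 28, 53]
Insert 7: [7, 39, 44, 28, 53]
Insert 44: [7, 39, 44, 28, 53]
Insert 28: [7, 28, 39, 44, 53]
Insert 53: [7, 28, 39, 44, 53]

Sorted: [7, 28, 39, 44, 53]


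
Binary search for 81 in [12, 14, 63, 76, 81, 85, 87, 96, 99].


Step 1: lo=0, hi=8, mid=4, val=81

Found at index 4


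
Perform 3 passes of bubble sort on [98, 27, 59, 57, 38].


Initial: [98, 27, 59, 57, 38]
Pass 1: [27, 59, 57, 38, 98] (4 swaps)
Pass 2: [27, 57, 38, 59, 98] (2 swaps)
Pass 3: [27, 38, 57, 59, 98] (1 swaps)

After 3 passes: [27, 38, 57, 59, 98]


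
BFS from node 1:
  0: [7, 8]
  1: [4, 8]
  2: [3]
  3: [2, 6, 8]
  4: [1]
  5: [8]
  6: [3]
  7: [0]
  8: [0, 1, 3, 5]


Visit 1, enqueue [4, 8]
Visit 4, enqueue []
Visit 8, enqueue [0, 3, 5]
Visit 0, enqueue [7]
Visit 3, enqueue [2, 6]
Visit 5, enqueue []
Visit 7, enqueue []
Visit 2, enqueue []
Visit 6, enqueue []

BFS order: [1, 4, 8, 0, 3, 5, 7, 2, 6]


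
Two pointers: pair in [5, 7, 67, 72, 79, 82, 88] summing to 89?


lo=0(5)+hi=6(88)=93
lo=0(5)+hi=5(82)=87
lo=1(7)+hi=5(82)=89

Yes: 7+82=89


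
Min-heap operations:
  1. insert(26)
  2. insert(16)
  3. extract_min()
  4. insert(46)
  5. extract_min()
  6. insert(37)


insert(26) -> [26]
insert(16) -> [16, 26]
extract_min()->16, [26]
insert(46) -> [26, 46]
extract_min()->26, [46]
insert(37) -> [37, 46]

Final heap: [37, 46]


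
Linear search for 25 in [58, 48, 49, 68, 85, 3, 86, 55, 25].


i=0: 58!=25
i=1: 48!=25
i=2: 49!=25
i=3: 68!=25
i=4: 85!=25
i=5: 3!=25
i=6: 86!=25
i=7: 55!=25
i=8: 25==25 found!

Found at 8, 9 comps


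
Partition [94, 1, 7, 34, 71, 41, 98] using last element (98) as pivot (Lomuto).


Pivot: 98
  94 <= 98: advance i (no swap)
  1 <= 98: advance i (no swap)
  7 <= 98: advance i (no swap)
  34 <= 98: advance i (no swap)
  71 <= 98: advance i (no swap)
  41 <= 98: advance i (no swap)
Place pivot at 6: [94, 1, 7, 34, 71, 41, 98]

Partitioned: [94, 1, 7, 34, 71, 41, 98]


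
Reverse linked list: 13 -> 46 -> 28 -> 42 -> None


Step 1: curr=13, set curr.next=prev(None) | reversed so far: 13
Step 2: curr=46, set curr.next=prev(13) | reversed so far: 46 -> 13
Step 3: curr=28, set curr.next=prev(46) | reversed so far: 28 -> 46 -> 13
Step 4: curr=42, set curr.next=prev(28) | reversed so far: 42 -> 28 -> 46 -> 13

42 -> 28 -> 46 -> 13 -> None


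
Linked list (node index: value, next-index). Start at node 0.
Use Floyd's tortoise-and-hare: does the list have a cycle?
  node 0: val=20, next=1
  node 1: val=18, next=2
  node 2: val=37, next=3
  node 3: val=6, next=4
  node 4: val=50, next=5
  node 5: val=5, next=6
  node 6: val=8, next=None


Floyd's tortoise (slow, +1) and hare (fast, +2):
  init: slow=0, fast=0
  step 1: slow=1, fast=2
  step 2: slow=2, fast=4
  step 3: slow=3, fast=6
  step 4: fast -> None, no cycle

Cycle: no


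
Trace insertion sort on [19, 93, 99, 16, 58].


Initial: [19, 93, 99, 16, 58]
Insert 93: [19, 93, 99, 16, 58]
Insert 99: [19, 93, 99, 16, 58]
Insert 16: [16, 19, 93, 99, 58]
Insert 58: [16, 19, 58, 93, 99]

Sorted: [16, 19, 58, 93, 99]


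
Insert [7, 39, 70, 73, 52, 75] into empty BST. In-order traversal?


Insert 7: root
Insert 39: R from 7
Insert 70: R from 7 -> R from 39
Insert 73: R from 7 -> R from 39 -> R from 70
Insert 52: R from 7 -> R from 39 -> L from 70
Insert 75: R from 7 -> R from 39 -> R from 70 -> R from 73

In-order: [7, 39, 52, 70, 73, 75]


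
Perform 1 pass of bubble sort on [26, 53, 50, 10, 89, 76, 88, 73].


Initial: [26, 53, 50, 10, 89, 76, 88, 73]
Pass 1: [26, 50, 10, 53, 76, 88, 73, 89] (5 swaps)

After 1 pass: [26, 50, 10, 53, 76, 88, 73, 89]


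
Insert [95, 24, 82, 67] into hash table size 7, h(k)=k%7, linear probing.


Insert 95: h=4 -> slot 4
Insert 24: h=3 -> slot 3
Insert 82: h=5 -> slot 5
Insert 67: h=4, 2 probes -> slot 6

Table: [None, None, None, 24, 95, 82, 67]


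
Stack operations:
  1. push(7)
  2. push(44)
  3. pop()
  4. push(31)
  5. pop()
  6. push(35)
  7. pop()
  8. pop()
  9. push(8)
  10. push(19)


push(7) -> [7]
push(44) -> [7, 44]
pop()->44, [7]
push(31) -> [7, 31]
pop()->31, [7]
push(35) -> [7, 35]
pop()->35, [7]
pop()->7, []
push(8) -> [8]
push(19) -> [8, 19]

Final stack: [8, 19]


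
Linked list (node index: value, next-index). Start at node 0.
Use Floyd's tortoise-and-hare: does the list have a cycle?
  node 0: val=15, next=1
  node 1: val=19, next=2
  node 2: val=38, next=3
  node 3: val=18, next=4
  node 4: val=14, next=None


Floyd's tortoise (slow, +1) and hare (fast, +2):
  init: slow=0, fast=0
  step 1: slow=1, fast=2
  step 2: slow=2, fast=4
  step 3: fast -> None, no cycle

Cycle: no


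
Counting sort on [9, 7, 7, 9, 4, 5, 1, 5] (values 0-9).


Input: [9, 7, 7, 9, 4, 5, 1, 5]
Counts: [0, 1, 0, 0, 1, 2, 0, 2, 0, 2]

Sorted: [1, 4, 5, 5, 7, 7, 9, 9]


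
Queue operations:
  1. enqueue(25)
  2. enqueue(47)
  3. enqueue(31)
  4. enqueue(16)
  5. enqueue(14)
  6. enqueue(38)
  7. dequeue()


enqueue(25) -> [25]
enqueue(47) -> [25, 47]
enqueue(31) -> [25, 47, 31]
enqueue(16) -> [25, 47, 31, 16]
enqueue(14) -> [25, 47, 31, 16, 14]
enqueue(38) -> [25, 47, 31, 16, 14, 38]
dequeue()->25, [47, 31, 16, 14, 38]

Final queue: [47, 31, 16, 14, 38]


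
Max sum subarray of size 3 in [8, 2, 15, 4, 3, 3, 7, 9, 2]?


[0:3]: 25
[1:4]: 21
[2:5]: 22
[3:6]: 10
[4:7]: 13
[5:8]: 19
[6:9]: 18

Max: 25 at [0:3]


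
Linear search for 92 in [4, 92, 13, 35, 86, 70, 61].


i=0: 4!=92
i=1: 92==92 found!

Found at 1, 2 comps


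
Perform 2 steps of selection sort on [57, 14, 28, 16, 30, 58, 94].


Initial: [57, 14, 28, 16, 30, 58, 94]
Step 1: min=14 at 1
  Swap: [14, 57, 28, 16, 30, 58, 94]
Step 2: min=16 at 3
  Swap: [14, 16, 28, 57, 30, 58, 94]

After 2 steps: [14, 16, 28, 57, 30, 58, 94]


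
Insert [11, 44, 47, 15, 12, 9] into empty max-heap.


Insert 11: [11]
Insert 44: [44, 11]
Insert 47: [47, 11, 44]
Insert 15: [47, 15, 44, 11]
Insert 12: [47, 15, 44, 11, 12]
Insert 9: [47, 15, 44, 11, 12, 9]

Final heap: [47, 15, 44, 11, 12, 9]


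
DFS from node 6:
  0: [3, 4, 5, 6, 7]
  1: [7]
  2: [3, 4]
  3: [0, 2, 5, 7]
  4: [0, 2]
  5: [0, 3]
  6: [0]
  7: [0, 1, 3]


Visit 6, push [0]
Visit 0, push [7, 5, 4, 3]
Visit 3, push [7, 5, 2]
Visit 2, push [4]
Visit 4, push []
Visit 5, push []
Visit 7, push [1]
Visit 1, push []

DFS order: [6, 0, 3, 2, 4, 5, 7, 1]


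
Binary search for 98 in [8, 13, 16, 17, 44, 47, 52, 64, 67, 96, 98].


Step 1: lo=0, hi=10, mid=5, val=47
Step 2: lo=6, hi=10, mid=8, val=67
Step 3: lo=9, hi=10, mid=9, val=96
Step 4: lo=10, hi=10, mid=10, val=98

Found at index 10


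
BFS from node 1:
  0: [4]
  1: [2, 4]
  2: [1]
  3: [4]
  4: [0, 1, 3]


Visit 1, enqueue [2, 4]
Visit 2, enqueue []
Visit 4, enqueue [0, 3]
Visit 0, enqueue []
Visit 3, enqueue []

BFS order: [1, 2, 4, 0, 3]


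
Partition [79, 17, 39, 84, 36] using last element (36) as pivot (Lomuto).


Pivot: 36
  17 <= 36: swap -> [17, 79, 39, 84, 36]
Place pivot at 1: [17, 36, 39, 84, 79]

Partitioned: [17, 36, 39, 84, 79]


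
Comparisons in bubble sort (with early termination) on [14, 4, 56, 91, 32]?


Algorithm: bubble sort (with early termination)
Input: [14, 4, 56, 91, 32]
Sorted: [4, 14, 32, 56, 91]

9


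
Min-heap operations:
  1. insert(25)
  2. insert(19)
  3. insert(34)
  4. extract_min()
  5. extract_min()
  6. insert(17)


insert(25) -> [25]
insert(19) -> [19, 25]
insert(34) -> [19, 25, 34]
extract_min()->19, [25, 34]
extract_min()->25, [34]
insert(17) -> [17, 34]

Final heap: [17, 34]


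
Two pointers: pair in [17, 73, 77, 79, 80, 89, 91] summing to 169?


lo=0(17)+hi=6(91)=108
lo=1(73)+hi=6(91)=164
lo=2(77)+hi=6(91)=168
lo=3(79)+hi=6(91)=170
lo=3(79)+hi=5(89)=168
lo=4(80)+hi=5(89)=169

Yes: 80+89=169


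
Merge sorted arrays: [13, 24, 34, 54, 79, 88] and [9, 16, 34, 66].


Take 9 from B
Take 13 from A
Take 16 from B
Take 24 from A
Take 34 from A
Take 34 from B
Take 54 from A
Take 66 from B

Merged: [9, 13, 16, 24, 34, 34, 54, 66, 79, 88]


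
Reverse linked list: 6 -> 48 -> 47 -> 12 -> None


Step 1: curr=6, set curr.next=prev(None) | reversed so far: 6
Step 2: curr=48, set curr.next=prev(6) | reversed so far: 48 -> 6
Step 3: curr=47, set curr.next=prev(48) | reversed so far: 47 -> 48 -> 6
Step 4: curr=12, set curr.next=prev(47) | reversed so far: 12 -> 47 -> 48 -> 6

12 -> 47 -> 48 -> 6 -> None


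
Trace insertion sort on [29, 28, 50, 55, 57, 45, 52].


Initial: [29, 28, 50, 55, 57, 45, 52]
Insert 28: [28, 29, 50, 55, 57, 45, 52]
Insert 50: [28, 29, 50, 55, 57, 45, 52]
Insert 55: [28, 29, 50, 55, 57, 45, 52]
Insert 57: [28, 29, 50, 55, 57, 45, 52]
Insert 45: [28, 29, 45, 50, 55, 57, 52]
Insert 52: [28, 29, 45, 50, 52, 55, 57]

Sorted: [28, 29, 45, 50, 52, 55, 57]


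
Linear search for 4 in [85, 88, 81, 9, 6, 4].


i=0: 85!=4
i=1: 88!=4
i=2: 81!=4
i=3: 9!=4
i=4: 6!=4
i=5: 4==4 found!

Found at 5, 6 comps


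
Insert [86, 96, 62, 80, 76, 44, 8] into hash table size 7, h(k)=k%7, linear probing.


Insert 86: h=2 -> slot 2
Insert 96: h=5 -> slot 5
Insert 62: h=6 -> slot 6
Insert 80: h=3 -> slot 3
Insert 76: h=6, 1 probes -> slot 0
Insert 44: h=2, 2 probes -> slot 4
Insert 8: h=1 -> slot 1

Table: [76, 8, 86, 80, 44, 96, 62]


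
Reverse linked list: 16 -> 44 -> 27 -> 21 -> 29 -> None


Step 1: curr=16, set curr.next=prev(None) | reversed so far: 16
Step 2: curr=44, set curr.next=prev(16) | reversed so far: 44 -> 16
Step 3: curr=27, set curr.next=prev(44) | reversed so far: 27 -> 44 -> 16
Step 4: curr=21, set curr.next=prev(27) | reversed so far: 21 -> 27 -> 44 -> 16
Step 5: curr=29, set curr.next=prev(21) | reversed so far: 29 -> 21 -> 27 -> 44 -> 16

29 -> 21 -> 27 -> 44 -> 16 -> None


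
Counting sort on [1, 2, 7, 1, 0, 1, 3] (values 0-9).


Input: [1, 2, 7, 1, 0, 1, 3]
Counts: [1, 3, 1, 1, 0, 0, 0, 1, 0, 0]

Sorted: [0, 1, 1, 1, 2, 3, 7]


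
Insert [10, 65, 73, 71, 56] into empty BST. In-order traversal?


Insert 10: root
Insert 65: R from 10
Insert 73: R from 10 -> R from 65
Insert 71: R from 10 -> R from 65 -> L from 73
Insert 56: R from 10 -> L from 65

In-order: [10, 56, 65, 71, 73]


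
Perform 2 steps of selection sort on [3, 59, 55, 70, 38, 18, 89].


Initial: [3, 59, 55, 70, 38, 18, 89]
Step 1: min=3 at 0
  Swap: [3, 59, 55, 70, 38, 18, 89]
Step 2: min=18 at 5
  Swap: [3, 18, 55, 70, 38, 59, 89]

After 2 steps: [3, 18, 55, 70, 38, 59, 89]


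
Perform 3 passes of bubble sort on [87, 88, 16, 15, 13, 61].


Initial: [87, 88, 16, 15, 13, 61]
Pass 1: [87, 16, 15, 13, 61, 88] (4 swaps)
Pass 2: [16, 15, 13, 61, 87, 88] (4 swaps)
Pass 3: [15, 13, 16, 61, 87, 88] (2 swaps)

After 3 passes: [15, 13, 16, 61, 87, 88]


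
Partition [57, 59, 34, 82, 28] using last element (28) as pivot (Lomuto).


Pivot: 28
Place pivot at 0: [28, 59, 34, 82, 57]

Partitioned: [28, 59, 34, 82, 57]


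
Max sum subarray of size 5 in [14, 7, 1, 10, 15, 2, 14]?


[0:5]: 47
[1:6]: 35
[2:7]: 42

Max: 47 at [0:5]


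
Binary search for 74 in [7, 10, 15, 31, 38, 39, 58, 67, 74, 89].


Step 1: lo=0, hi=9, mid=4, val=38
Step 2: lo=5, hi=9, mid=7, val=67
Step 3: lo=8, hi=9, mid=8, val=74

Found at index 8


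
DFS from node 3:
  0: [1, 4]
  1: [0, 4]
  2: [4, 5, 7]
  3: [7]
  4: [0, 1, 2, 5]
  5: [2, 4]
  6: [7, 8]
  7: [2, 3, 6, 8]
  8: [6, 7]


Visit 3, push [7]
Visit 7, push [8, 6, 2]
Visit 2, push [5, 4]
Visit 4, push [5, 1, 0]
Visit 0, push [1]
Visit 1, push []
Visit 5, push []
Visit 6, push [8]
Visit 8, push []

DFS order: [3, 7, 2, 4, 0, 1, 5, 6, 8]


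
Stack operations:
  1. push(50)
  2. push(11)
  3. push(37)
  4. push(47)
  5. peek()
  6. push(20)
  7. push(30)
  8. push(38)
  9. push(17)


push(50) -> [50]
push(11) -> [50, 11]
push(37) -> [50, 11, 37]
push(47) -> [50, 11, 37, 47]
peek()->47
push(20) -> [50, 11, 37, 47, 20]
push(30) -> [50, 11, 37, 47, 20, 30]
push(38) -> [50, 11, 37, 47, 20, 30, 38]
push(17) -> [50, 11, 37, 47, 20, 30, 38, 17]

Final stack: [50, 11, 37, 47, 20, 30, 38, 17]
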